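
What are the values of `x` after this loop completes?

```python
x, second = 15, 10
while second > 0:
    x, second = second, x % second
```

GCD of 15 and 10
`x` takes the values: 15 → 10 → 5

Answer: 5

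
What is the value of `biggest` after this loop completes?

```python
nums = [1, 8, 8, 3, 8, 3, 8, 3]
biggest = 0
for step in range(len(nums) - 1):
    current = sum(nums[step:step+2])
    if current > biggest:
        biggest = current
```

Max sum of 2-element window in [1, 8, 8, 3, 8, 3, 8, 3]
`biggest` takes the values: 0 → 9 → 16

Answer: 16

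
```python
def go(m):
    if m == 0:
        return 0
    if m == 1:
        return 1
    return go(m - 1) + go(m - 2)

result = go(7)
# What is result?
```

Build up from base cases: go(0)=0, go(1)=1, go(2)=1, go(3)=2, go(4)=3, go(5)=5, go(6)=8, ..., go(7)=13

Answer: 13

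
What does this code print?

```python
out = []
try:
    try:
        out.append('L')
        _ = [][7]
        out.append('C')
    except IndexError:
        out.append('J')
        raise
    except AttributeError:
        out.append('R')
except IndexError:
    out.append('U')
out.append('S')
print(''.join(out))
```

Execution trace: 'L' (try body) → 'J' (except IndexError) → 'U' (outer except IndexError) → 'S' (after the try/except). Output: LJUS

Answer: LJUS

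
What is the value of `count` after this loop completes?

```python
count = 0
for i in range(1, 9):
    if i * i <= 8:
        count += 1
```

Count numbers where i² ≤ 8
`count` takes the values: 0 → 1 → 2

Answer: 2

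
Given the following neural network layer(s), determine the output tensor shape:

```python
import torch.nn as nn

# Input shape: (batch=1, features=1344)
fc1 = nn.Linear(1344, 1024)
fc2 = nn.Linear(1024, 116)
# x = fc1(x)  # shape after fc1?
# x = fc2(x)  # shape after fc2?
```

Input: (1, 1344) -> after fc1: (1, 1024) -> Output: (1, 116)

Answer: (1, 116)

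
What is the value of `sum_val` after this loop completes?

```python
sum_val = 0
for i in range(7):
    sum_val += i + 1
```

Start at 0, add 1 to 7 = 28
`sum_val` takes the values: 0 → 1 → 3 → 6 → 10 → 15 → 21 → 28

Answer: 28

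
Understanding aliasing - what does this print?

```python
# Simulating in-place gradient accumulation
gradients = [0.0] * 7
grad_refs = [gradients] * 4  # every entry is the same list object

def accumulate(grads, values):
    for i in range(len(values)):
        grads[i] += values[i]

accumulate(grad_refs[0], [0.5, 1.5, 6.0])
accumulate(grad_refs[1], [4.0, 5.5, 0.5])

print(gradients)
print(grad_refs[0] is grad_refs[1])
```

Key concept: gradient accumulation aliasing.
Step by step:
`gradients = [0.0] * 7` → gradients = [0.0, 0.0, 0.0, 0.0, 0.0, 0.0, 0.0]
`grad_refs = [gradients] * 4` → grad_refs = [[0.0, 0.0, 0.0, 0.0, 0.0, 0.0, 0.0], [0.0, 0.0, 0.0, 0.0, 0.0, 0.0, 0.0], [0.0, 0.0, 0.0, 0.0, 0.0, 0.0, 0.0], [0.0, 0.0, 0.0, 0.0, 0.0, 0.0, 0.0]]
`accumulate(grad_refs[0], [0.5, 1.5, 6.0])` → gradients = [0.5, 1.5, 6.0, 0.0, 0.0, 0.0, 0.0]; grad_refs = [[0.5, 1.5, 6.0, 0.0, 0.0, 0.0, 0.0], [0.5, 1.5, 6.0, 0.0, 0.0, 0.0, 0.0], [0.5, 1.5, 6.0, 0.0, 0.0, 0.0, 0.0], [0.5, 1.5, 6.0, 0.0, 0.0, 0.0, 0.0]]
`accumulate(grad_refs[1], [4.0, 5.5, 0.5])` → gradients = [4.5, 7.0, 6.5, 0.0, 0.0, 0.0, 0.0]; grad_refs = [[4.5, 7.0, 6.5, 0.0, 0.0, 0.0, 0.0], [4.5, 7.0, 6.5, 0.0, 0.0, 0.0, 0.0], [4.5, 7.0, 6.5, 0.0, 0.0, 0.0, 0.0], [4.5, 7.0, 6.5, 0.0, 0.0, 0.0, 0.0]]
`print(gradients)` → prints [4.5, 7.0, 6.5, 0.0, 0.0, 0.0, 0.0]
`print(grad_refs[0] is grad_refs[1])` → prints True

Answer:
[4.5, 7.0, 6.5, 0.0, 0.0, 0.0, 0.0]
True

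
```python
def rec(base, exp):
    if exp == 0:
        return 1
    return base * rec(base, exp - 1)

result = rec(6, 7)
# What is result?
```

rec(6, 7) = 6 * 6 * 6 * 6 * 6 * 6 * 6 = 279936

Answer: 279936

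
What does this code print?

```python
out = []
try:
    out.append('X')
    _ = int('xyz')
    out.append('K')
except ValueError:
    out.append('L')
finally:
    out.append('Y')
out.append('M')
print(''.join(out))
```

Execution trace: 'X' (try body) → 'L' (except ValueError) → 'Y' (finally) → 'M' (after the try/except). Output: XLYM

Answer: XLYM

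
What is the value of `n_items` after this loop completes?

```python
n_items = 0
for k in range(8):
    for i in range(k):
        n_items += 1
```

Triangle number: 0+1+2+...+7
`n_items` takes the values: 0 → 1 → 2 → 3 → 4 → 5 → 6 → 7 → 8 → 9 → 10 → 11 → 12 → 13 → 14 → 15 → 16 → 17 → 18 → 19 → 20 → 21 → 22 → 23 → 24 → 25 → 26 → 27 → 28

Answer: 28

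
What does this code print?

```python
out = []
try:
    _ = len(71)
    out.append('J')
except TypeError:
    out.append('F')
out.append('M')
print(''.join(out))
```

Execution trace: 'F' (except TypeError) → 'M' (after the try/except). Output: FM

Answer: FM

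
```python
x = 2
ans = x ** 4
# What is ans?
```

Trace:
`x = 2` → x = 2
`ans = x ** 4` → ans = 16
So ans = 16

Answer: 16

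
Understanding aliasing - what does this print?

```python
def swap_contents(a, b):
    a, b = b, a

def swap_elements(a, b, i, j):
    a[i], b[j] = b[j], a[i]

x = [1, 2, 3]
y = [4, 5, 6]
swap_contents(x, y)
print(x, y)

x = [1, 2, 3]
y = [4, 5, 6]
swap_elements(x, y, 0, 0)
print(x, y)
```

Key concept: parameter rebinding vs mutation.
Step by step:
`x = [1, 2, 3]` → x = [1, 2, 3]
`y = [4, 5, 6]` → y = [4, 5, 6]
`swap_contents(x, y)` → no visible change to tracked variables
`print(x, y)` → prints [1, 2, 3] [4, 5, 6]
`x = [1, 2, 3]` → x = [1, 2, 3]
`y = [4, 5, 6]` → y = [4, 5, 6]
`swap_elements(x, y, 0, 0)` → x = [4, 2, 3]; y = [1, 5, 6]
`print(x, y)` → prints [4, 2, 3] [1, 5, 6]

Answer:
[1, 2, 3] [4, 5, 6]
[4, 2, 3] [1, 5, 6]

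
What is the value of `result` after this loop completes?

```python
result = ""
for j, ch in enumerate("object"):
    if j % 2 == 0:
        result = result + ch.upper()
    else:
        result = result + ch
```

Uppercase even positions in 'object'
`result` takes the values: "" → "O" → "Ob" → "ObJ" → "ObJe" → "ObJeC" → "ObJeCt"

Answer: "ObJeCt"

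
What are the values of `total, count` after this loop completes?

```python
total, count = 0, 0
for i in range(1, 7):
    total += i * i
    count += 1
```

Sum of squares and count
`total, count` takes the values: (0, 0) → (1, 0) → (1, 1) → (5, 1) → (5, 2) → (14, 2) → (14, 3) → (30, 3) → (30, 4) → (55, 4) → (55, 5) → (91, 5) → (91, 6)

Answer: 91, 6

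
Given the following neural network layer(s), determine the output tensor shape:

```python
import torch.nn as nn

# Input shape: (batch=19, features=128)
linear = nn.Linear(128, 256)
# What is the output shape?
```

Input: (19, 128) -> Output: (19, 256)

Answer: (19, 256)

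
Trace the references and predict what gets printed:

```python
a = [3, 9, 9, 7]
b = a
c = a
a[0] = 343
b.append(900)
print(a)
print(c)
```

Key concept: multiple aliases.
Step by step:
`a = [3, 9, 9, 7]` → a = [3, 9, 9, 7]
`b = a` → b = [3, 9, 9, 7] (same object as a)
`c = a` → c = [3, 9, 9, 7] (same object as a, b)
`a[0] = 343` → a = [343, 9, 9, 7] (same object as b, c); b = [343, 9, 9, 7] (same object as a, c); c = [343, 9, 9, 7] (same object as a, b)
`b.append(900)` → a = [343, 9, 9, 7, 900] (same object as b, c); b = [343, 9, 9, 7, 900] (same object as a, c); c = [343, 9, 9, 7, 900] (same object as a, b)
`print(a)` → prints [343, 9, 9, 7, 900]
`print(c)` → prints [343, 9, 9, 7, 900]

Answer:
[343, 9, 9, 7, 900]
[343, 9, 9, 7, 900]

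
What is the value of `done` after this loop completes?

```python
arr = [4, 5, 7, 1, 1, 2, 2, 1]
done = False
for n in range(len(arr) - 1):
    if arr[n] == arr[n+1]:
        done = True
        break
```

Check consecutive duplicates in [4, 5, 7, 1, 1, 2, 2, 1]
`done` takes the values: False → True

Answer: True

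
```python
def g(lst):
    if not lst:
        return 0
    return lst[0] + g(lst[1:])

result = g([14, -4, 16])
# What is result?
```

14 + (-4) + 16 + 0 = 26

Answer: 26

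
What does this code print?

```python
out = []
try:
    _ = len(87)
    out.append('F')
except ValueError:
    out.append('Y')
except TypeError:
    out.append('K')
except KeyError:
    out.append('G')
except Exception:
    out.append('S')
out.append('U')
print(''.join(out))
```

Execution trace: 'K' (except TypeError) → 'U' (after the try/except). Output: KU

Answer: KU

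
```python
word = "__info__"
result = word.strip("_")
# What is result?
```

Trace:
`word = "__info__"` → word = '__info__'
`result = word.strip("_")` → result = 'info'
So result = 'info'

Answer: 'info'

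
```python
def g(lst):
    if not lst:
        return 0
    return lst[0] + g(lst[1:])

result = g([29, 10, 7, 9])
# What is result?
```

29 + 10 + 7 + 9 + 0 = 55

Answer: 55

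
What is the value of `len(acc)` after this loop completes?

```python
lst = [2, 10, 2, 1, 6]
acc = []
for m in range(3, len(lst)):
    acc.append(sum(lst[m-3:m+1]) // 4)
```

Number of 4-element averages
`acc` takes the values: [] → [3] → [3, 4]
So `len(acc)` = 2

Answer: 2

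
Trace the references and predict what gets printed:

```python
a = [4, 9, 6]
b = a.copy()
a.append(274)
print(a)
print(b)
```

Key concept: list.copy() creates independent copy.
Step by step:
`a = [4, 9, 6]` → a = [4, 9, 6]
`b = a.copy()` → b = [4, 9, 6]
`a.append(274)` → a = [4, 9, 6, 274]
`print(a)` → prints [4, 9, 6, 274]
`print(b)` → prints [4, 9, 6]

Answer:
[4, 9, 6, 274]
[4, 9, 6]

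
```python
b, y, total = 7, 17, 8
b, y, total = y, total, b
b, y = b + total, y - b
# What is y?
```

Trace:
`b, y, total = 7, 17, 8` → b = 7; y = 17; total = 8
`b, y, total = y, total, b` → b = 17; y = 8; total = 7
`b, y = b + total, y - b` → b = 24; y = -9
So y = -9

Answer: -9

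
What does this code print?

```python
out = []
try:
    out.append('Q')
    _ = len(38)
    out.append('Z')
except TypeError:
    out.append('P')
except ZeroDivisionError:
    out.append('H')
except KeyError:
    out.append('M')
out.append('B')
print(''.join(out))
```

Execution trace: 'Q' (try body) → 'P' (except TypeError) → 'B' (after the try/except). Output: QPB

Answer: QPB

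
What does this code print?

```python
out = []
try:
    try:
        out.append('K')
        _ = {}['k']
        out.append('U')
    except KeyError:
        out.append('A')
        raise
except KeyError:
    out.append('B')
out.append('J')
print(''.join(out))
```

Execution trace: 'K' (inner try body) → 'A' (inner except KeyError) → 'B' (outer except KeyError) → 'J' (after the try/except). Output: KABJ

Answer: KABJ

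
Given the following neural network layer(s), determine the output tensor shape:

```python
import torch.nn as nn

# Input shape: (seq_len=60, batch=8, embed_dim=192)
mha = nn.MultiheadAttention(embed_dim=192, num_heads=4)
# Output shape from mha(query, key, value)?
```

Input: (60, 8, 192) -> Output: (60, 8, 192)

Answer: (60, 8, 192)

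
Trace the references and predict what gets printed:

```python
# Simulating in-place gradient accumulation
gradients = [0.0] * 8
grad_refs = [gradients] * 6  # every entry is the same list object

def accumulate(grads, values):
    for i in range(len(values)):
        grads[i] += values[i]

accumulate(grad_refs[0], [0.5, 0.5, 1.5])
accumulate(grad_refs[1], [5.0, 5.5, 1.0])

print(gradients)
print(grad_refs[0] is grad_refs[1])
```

Key concept: gradient accumulation aliasing.
Step by step:
`gradients = [0.0] * 8` → gradients = [0.0, 0.0, 0.0, 0.0, 0.0, 0.0, 0.0, 0.0]
`grad_refs = [gradients] * 6` → grad_refs = [[0.0, 0.0, 0.0, 0.0, 0.0, 0.0, 0.0, 0.0], [0.0, 0.0, 0.0, 0.0, 0.0, 0.0, 0.0, 0.0], [0.0, 0.0, 0.0, 0.0, 0.0, 0.0, 0.0, 0.0], [0.0, 0.0, 0.0, 0.0, 0.0, 0.0, 0.0, 0.0], [0.0, 0.0, 0.0, 0.0, 0.0, 0.0, 0.0, 0.0], [0.0, 0.0, 0.0, 0.0, 0.0, 0.0, 0.0, 0.0]]
`accumulate(grad_refs[0], [0.5, 0.5, 1.5])` → gradients = [0.5, 0.5, 1.5, 0.0, 0.0, 0.0, 0.0, 0.0]; grad_refs = [[0.5, 0.5, 1.5, 0.0, 0.0, 0.0, 0.0, 0.0], [0.5, 0.5, 1.5, 0.0, 0.0, 0.0, 0.0, 0.0], [0.5, 0.5, 1.5, 0.0, 0.0, 0.0, 0.0, 0.0], [0.5, 0.5, 1.5, 0.0, 0.0, 0.0, 0.0, 0.0], [0.5, 0.5, 1.5, 0.0, 0.0, 0.0, 0.0, 0.0], [0.5, 0.5, 1.5, 0.0, 0.0, 0.0, 0.0, 0.0]]
`accumulate(grad_refs[1], [5.0, 5.5, 1.0])` → gradients = [5.5, 6.0, 2.5, 0.0, 0.0, 0.0, 0.0, 0.0]; grad_refs = [[5.5, 6.0, 2.5, 0.0, 0.0, 0.0, 0.0, 0.0], [5.5, 6.0, 2.5, 0.0, 0.0, 0.0, 0.0, 0.0], [5.5, 6.0, 2.5, 0.0, 0.0, 0.0, 0.0, 0.0], [5.5, 6.0, 2.5, 0.0, 0.0, 0.0, 0.0, 0.0], [5.5, 6.0, 2.5, 0.0, 0.0, 0.0, 0.0, 0.0], [5.5, 6.0, 2.5, 0.0, 0.0, 0.0, 0.0, 0.0]]
`print(gradients)` → prints [5.5, 6.0, 2.5, 0.0, 0.0, 0.0, 0.0, 0.0]
`print(grad_refs[0] is grad_refs[1])` → prints True

Answer:
[5.5, 6.0, 2.5, 0.0, 0.0, 0.0, 0.0, 0.0]
True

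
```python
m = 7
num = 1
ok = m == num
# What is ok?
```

Trace:
`m = 7` → m = 7
`num = 1` → num = 1
`ok = m == num` → ok = False
So ok = False

Answer: False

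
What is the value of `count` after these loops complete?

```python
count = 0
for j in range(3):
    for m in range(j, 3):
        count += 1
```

Upper triangle: 3 + 2 + ... + 1
`count` takes the values: 0 → 1 → 2 → 3 → 4 → 5 → 6

Answer: 6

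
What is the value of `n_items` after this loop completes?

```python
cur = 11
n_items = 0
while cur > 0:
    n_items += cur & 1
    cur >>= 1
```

Count set bits in 11 (binary: 0b1011)
`n_items` takes the values: 0 → 1 → 2 → 3

Answer: 3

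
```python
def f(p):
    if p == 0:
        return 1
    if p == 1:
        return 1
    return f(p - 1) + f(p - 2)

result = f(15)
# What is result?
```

Build up from base cases: f(0)=1, f(1)=1, f(2)=2, f(3)=3, f(4)=5, f(5)=8, f(6)=13, ..., f(15)=987

Answer: 987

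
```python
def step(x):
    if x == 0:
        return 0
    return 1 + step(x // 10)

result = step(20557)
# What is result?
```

Count of digits of 20557: 5

Answer: 5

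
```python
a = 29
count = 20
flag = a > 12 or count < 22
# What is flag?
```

Trace:
`a = 29` → a = 29
`count = 20` → count = 20
`flag = a > 12 or count < 22` → flag = True
So flag = True

Answer: True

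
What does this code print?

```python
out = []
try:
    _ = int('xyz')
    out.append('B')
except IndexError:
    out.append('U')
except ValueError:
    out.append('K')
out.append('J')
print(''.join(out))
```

Execution trace: 'K' (except ValueError) → 'J' (after the try/except). Output: KJ

Answer: KJ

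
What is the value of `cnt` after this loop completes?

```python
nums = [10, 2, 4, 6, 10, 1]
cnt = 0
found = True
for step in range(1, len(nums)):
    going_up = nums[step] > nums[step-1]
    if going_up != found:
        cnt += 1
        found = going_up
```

Count direction changes in [10, 2, 4, 6, 10, 1]
`cnt` takes the values: 0 → 1 → 2 → 3

Answer: 3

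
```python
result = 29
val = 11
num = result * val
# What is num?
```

Trace:
`result = 29` → result = 29
`val = 11` → val = 11
`num = result * val` → num = 319
So num = 319

Answer: 319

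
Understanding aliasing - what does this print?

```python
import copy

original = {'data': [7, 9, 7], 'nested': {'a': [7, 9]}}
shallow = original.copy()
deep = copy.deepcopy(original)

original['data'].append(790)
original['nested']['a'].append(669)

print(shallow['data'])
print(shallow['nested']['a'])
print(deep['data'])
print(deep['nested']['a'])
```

Key concept: comparing shallow vs deep copy.
Step by step:
`original = {'data': [7, 9, 7], 'nested': {'a': [7, 9]}}` → original = {'data': [7, 9, 7], 'nested': {'a': [7, 9]}}
`shallow = original.copy()` → shallow = {'data': [7, 9, 7], 'nested': {'a': [7, 9]}}
`deep = copy.deepcopy(original)` → deep = {'data': [7, 9, 7], 'nested': {'a': [7, 9]}}
`original['data'].append(790)` → original = {'data': [7, 9, 7, 790], 'nested': {'a': [7, 9]}}; shallow = {'data': [7, 9, 7, 790], 'nested': {'a': [7, 9]}}
`original['nested']['a'].append(669)` → original = {'data': [7, 9, 7, 790], 'nested': {'a': [7, 9, 669]}}; shallow = {'data': [7, 9, 7, 790], 'nested': {'a': [7, 9, 669]}}
`print(shallow['data'])` → prints [7, 9, 7, 790]
`print(shallow['nested']['a'])` → prints [7, 9, 669]
`print(deep['data'])` → prints [7, 9, 7]
`print(deep['nested']['a'])` → prints [7, 9]

Answer:
[7, 9, 7, 790]
[7, 9, 669]
[7, 9, 7]
[7, 9]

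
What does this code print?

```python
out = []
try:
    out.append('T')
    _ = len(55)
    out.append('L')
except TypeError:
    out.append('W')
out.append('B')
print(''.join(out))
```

Execution trace: 'T' (try body) → 'W' (except TypeError) → 'B' (after the try/except). Output: TWB

Answer: TWB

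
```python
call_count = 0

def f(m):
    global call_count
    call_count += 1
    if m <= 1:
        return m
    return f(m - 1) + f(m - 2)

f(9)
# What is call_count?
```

Calls(m) = 1 + Calls(m-1) + Calls(m-2); Calls(0)=Calls(1)=1. For m=9 this gives 109.

Answer: 109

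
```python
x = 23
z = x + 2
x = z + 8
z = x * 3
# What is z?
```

Trace:
`x = 23` → x = 23
`z = x + 2` → z = 25
`x = z + 8` → x = 33
`z = x * 3` → z = 99
So z = 99

Answer: 99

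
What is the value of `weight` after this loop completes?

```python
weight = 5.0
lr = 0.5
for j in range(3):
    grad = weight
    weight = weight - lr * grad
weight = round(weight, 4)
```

Gradient descent: w = 5.0 * (1 - 0.5)^3
`weight` takes the values: 5.0 → 2.5 → 1.25 → 0.625

Answer: 0.625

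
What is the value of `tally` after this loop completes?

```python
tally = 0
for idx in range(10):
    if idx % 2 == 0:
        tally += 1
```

Count numbers divisible by 2 in range(10)
`tally` takes the values: 0 → 1 → 2 → 3 → 4 → 5

Answer: 5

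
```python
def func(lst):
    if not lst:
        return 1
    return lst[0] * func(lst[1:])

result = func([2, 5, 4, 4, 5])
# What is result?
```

Product over [2, 5, 4, 4, 5] = 2 * 5 * 4 * 4 * 5 = 800

Answer: 800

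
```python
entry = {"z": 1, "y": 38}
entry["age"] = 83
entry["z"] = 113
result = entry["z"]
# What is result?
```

Trace:
`entry = {"z": 1, "y": 38}` → entry = {'z': 1, 'y': 38}
`entry["age"] = 83` → entry = {'z': 1, 'y': 38, 'age': 83}
`entry["z"] = 113` → entry = {'z': 113, 'y': 38, 'age': 83}
`result = entry["z"]` → result = 113
So result = 113

Answer: 113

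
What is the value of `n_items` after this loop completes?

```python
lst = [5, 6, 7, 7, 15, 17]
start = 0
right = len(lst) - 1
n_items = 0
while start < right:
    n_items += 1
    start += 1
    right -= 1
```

Iterations until pointers meet (list length 6)
`n_items` takes the values: 0 → 1 → 2 → 3

Answer: 3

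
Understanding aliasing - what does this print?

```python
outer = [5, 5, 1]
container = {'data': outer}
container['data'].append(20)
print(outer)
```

Key concept: dict holds reference to list.
Step by step:
`outer = [5, 5, 1]` → outer = [5, 5, 1]
`container = {'data': outer}` → container = {'data': [5, 5, 1]}
`container['data'].append(20)` → outer = [5, 5, 1, 20]; container = {'data': [5, 5, 1, 20]}
`print(outer)` → prints [5, 5, 1, 20]

Answer: [5, 5, 1, 20]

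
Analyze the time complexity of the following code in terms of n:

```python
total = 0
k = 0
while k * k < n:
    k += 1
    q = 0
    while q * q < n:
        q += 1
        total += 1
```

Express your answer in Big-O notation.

Each loop level contributes: √n × √n. Multiplying the contributions gives O(n).

Answer: O(n)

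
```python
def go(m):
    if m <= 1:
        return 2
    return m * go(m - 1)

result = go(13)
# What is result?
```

go(13) = 13 * 12 * 11 * 10 * 9 * 8 * 7 * 6 * 5 * 4 * 3 * 2 * 2 = 12454041600

Answer: 12454041600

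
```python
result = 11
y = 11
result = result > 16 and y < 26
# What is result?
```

Trace:
`result = 11` → result = 11
`y = 11` → y = 11
`result = result > 16 and y < 26` → result = False
So result = False

Answer: False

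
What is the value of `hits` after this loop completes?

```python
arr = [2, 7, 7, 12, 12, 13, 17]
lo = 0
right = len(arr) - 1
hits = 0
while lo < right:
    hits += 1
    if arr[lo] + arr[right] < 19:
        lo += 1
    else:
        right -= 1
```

Steps to find pair summing to 19
`hits` takes the values: 0 → 1 → 2 → 3 → 4 → 5 → 6

Answer: 6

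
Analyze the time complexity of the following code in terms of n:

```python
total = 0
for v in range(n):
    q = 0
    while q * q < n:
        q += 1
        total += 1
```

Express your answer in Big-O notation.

Each loop level contributes: n × √n. Multiplying the contributions gives O(n√n).

Answer: O(n√n)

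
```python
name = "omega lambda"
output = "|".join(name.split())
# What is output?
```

Trace:
`name = "omega lambda"` → name = 'omega lambda'
`output = "|".join(name.split())` → output = 'omega|lambda'
So output = 'omega|lambda'

Answer: 'omega|lambda'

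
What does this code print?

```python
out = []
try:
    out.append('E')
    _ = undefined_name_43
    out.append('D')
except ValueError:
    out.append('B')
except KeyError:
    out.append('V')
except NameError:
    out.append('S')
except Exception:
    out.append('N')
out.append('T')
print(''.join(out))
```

Execution trace: 'E' (try body) → 'S' (except NameError) → 'T' (after the try/except). Output: EST

Answer: EST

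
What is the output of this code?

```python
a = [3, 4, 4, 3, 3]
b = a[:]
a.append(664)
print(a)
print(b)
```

Key concept: slice [:] creates copy.
Step by step:
`a = [3, 4, 4, 3, 3]` → a = [3, 4, 4, 3, 3]
`b = a[:]` → b = [3, 4, 4, 3, 3]
`a.append(664)` → a = [3, 4, 4, 3, 3, 664]
`print(a)` → prints [3, 4, 4, 3, 3, 664]
`print(b)` → prints [3, 4, 4, 3, 3]

Answer:
[3, 4, 4, 3, 3, 664]
[3, 4, 4, 3, 3]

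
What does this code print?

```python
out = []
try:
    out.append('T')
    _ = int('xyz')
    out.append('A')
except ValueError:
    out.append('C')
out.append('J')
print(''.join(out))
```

Execution trace: 'T' (try body) → 'C' (except ValueError) → 'J' (after the try/except). Output: TCJ

Answer: TCJ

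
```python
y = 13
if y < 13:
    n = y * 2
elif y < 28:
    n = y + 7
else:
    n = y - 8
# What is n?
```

Trace:
`y = 13` → y = 13
`if y < 13: ...` → y < 13 is False, y < 28 is True → n = 20
So n = 20

Answer: 20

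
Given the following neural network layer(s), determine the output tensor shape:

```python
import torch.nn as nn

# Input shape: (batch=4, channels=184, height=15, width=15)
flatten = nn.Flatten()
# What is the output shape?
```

Input: (4, 184, 15, 15) -> Output: (4, 41400)

Answer: (4, 41400)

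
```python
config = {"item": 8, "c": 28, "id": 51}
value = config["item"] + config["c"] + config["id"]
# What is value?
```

Trace:
`config = {"item": 8, "c": 28, "id": 51}` → config = {'item': 8, 'c': 28, 'id': 51}
`value = config["item"] + config["c"] + config["id"]` → value = 87
So value = 87

Answer: 87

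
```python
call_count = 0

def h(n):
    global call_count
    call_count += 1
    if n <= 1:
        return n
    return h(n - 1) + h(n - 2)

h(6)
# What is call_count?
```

Calls(n) = 1 + Calls(n-1) + Calls(n-2); Calls(0)=Calls(1)=1. For n=6 this gives 25.

Answer: 25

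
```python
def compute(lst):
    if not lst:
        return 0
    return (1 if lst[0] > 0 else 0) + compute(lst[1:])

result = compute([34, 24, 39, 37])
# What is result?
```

Count of positive elements in [34, 24, 39, 37] = 4

Answer: 4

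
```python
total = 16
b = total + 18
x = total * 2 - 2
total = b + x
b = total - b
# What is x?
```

Trace:
`total = 16` → total = 16
`b = total + 18` → b = 34
`x = total * 2 - 2` → x = 30
`total = b + x` → total = 64
`b = total - b` → b = 30
So x = 30

Answer: 30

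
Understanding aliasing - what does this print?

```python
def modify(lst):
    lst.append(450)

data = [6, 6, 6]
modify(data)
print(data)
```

Key concept: function modifies passed list.
Step by step:
`data = [6, 6, 6]` → data = [6, 6, 6]
`modify(data)` → data = [6, 6, 6, 450]
`print(data)` → prints [6, 6, 6, 450]

Answer: [6, 6, 6, 450]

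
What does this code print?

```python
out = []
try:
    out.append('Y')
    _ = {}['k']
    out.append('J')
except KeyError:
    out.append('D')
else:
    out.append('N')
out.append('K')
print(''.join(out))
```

Execution trace: 'Y' (try body) → 'D' (except KeyError) → 'K' (after the try/except). Output: YDK

Answer: YDK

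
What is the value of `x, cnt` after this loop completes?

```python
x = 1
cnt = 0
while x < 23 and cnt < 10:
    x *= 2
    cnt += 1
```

Double until >= 23 or 10 iterations
`x, cnt` takes the values: (1, 0) → (2, 0) → (2, 1) → (4, 1) → (4, 2) → (8, 2) → (8, 3) → (16, 3) → (16, 4) → (32, 4) → (32, 5)

Answer: 32, 5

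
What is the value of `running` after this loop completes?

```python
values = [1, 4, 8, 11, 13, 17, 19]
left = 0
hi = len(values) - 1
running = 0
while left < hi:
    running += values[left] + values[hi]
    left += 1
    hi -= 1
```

Sum of pairs from ends
`running` takes the values: 0 → 20 → 41 → 62

Answer: 62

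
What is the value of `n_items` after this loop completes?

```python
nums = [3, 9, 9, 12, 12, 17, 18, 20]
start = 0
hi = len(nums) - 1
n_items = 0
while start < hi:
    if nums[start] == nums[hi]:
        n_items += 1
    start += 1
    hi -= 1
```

Count matching pairs from ends
`n_items` takes the values: 0 → 1

Answer: 1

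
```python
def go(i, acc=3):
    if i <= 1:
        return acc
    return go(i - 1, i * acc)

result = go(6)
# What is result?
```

Accumulator trace (n, acc): (6, 3) -> (5, 18) -> (4, 90) -> (3, 360) -> (2, 1080) -> (1, 2160) -> return 2160

Answer: 2160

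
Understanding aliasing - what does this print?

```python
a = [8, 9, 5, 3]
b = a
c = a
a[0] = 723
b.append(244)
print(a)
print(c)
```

Key concept: multiple aliases.
Step by step:
`a = [8, 9, 5, 3]` → a = [8, 9, 5, 3]
`b = a` → b = [8, 9, 5, 3] (same object as a)
`c = a` → c = [8, 9, 5, 3] (same object as a, b)
`a[0] = 723` → a = [723, 9, 5, 3] (same object as b, c); b = [723, 9, 5, 3] (same object as a, c); c = [723, 9, 5, 3] (same object as a, b)
`b.append(244)` → a = [723, 9, 5, 3, 244] (same object as b, c); b = [723, 9, 5, 3, 244] (same object as a, c); c = [723, 9, 5, 3, 244] (same object as a, b)
`print(a)` → prints [723, 9, 5, 3, 244]
`print(c)` → prints [723, 9, 5, 3, 244]

Answer:
[723, 9, 5, 3, 244]
[723, 9, 5, 3, 244]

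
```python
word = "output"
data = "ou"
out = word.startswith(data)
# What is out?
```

Trace:
`word = "output"` → word = 'output'
`data = "ou"` → data = 'ou'
`out = word.startswith(data)` → out = True
So out = True

Answer: True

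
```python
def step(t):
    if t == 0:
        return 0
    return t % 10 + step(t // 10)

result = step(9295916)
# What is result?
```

Sum of digits of 9295916: 6 + 1 + 9 + 5 + 9 + 2 + 9 = 41

Answer: 41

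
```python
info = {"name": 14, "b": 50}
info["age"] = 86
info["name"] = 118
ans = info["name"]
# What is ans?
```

Trace:
`info = {"name": 14, "b": 50}` → info = {'name': 14, 'b': 50}
`info["age"] = 86` → info = {'name': 14, 'b': 50, 'age': 86}
`info["name"] = 118` → info = {'name': 118, 'b': 50, 'age': 86}
`ans = info["name"]` → ans = 118
So ans = 118

Answer: 118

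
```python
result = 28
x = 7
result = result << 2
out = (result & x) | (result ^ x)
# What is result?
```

Trace:
`result = 28` → result = 28
`x = 7` → x = 7
`result = result << 2` → result = 112
`out = (result & x) | (result ^ x)` → out = 119
So result = 112

Answer: 112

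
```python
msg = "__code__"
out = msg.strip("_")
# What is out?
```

Trace:
`msg = "__code__"` → msg = '__code__'
`out = msg.strip("_")` → out = 'code'
So out = 'code'

Answer: 'code'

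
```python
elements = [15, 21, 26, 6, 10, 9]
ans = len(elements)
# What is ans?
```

Trace:
`elements = [15, 21, 26, 6, 10, 9]` → elements = [15, 21, 26, 6, 10, 9]
`ans = len(elements)` → ans = 6
So ans = 6

Answer: 6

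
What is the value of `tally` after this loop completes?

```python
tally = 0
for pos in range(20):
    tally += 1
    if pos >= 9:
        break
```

Loop breaks when pos reaches 9, tally is 10
`tally` takes the values: 0 → 1 → 2 → 3 → 4 → 5 → 6 → 7 → 8 → 9 → 10

Answer: 10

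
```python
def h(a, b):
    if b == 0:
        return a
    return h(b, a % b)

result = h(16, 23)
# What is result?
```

h(16, 23) -> h(23, 16) -> h(16, 7) -> h(7, 2) -> h(2, 1) -> h(1, 0) -> 1

Answer: 1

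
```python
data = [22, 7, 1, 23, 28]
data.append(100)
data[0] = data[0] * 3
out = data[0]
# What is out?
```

Trace:
`data = [22, 7, 1, 23, 28]` → data = [22, 7, 1, 23, 28]
`data.append(100)` → data = [22, 7, 1, 23, 28, 100]
`data[0] = data[0] * 3` → data = [66, 7, 1, 23, 28, 100]
`out = data[0]` → out = 66
So out = 66

Answer: 66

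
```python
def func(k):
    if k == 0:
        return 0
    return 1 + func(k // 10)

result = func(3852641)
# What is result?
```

Count of digits of 3852641: 7

Answer: 7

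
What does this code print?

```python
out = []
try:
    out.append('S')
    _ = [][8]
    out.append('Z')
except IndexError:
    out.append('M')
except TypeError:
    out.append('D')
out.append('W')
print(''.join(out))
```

Execution trace: 'S' (try body) → 'M' (except IndexError) → 'W' (after the try/except). Output: SMW

Answer: SMW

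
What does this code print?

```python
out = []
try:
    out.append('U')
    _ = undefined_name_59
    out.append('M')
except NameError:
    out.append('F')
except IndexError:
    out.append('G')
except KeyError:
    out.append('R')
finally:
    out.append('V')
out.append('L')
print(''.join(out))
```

Execution trace: 'U' (try body) → 'F' (except NameError) → 'V' (finally) → 'L' (after the try/except). Output: UFVL

Answer: UFVL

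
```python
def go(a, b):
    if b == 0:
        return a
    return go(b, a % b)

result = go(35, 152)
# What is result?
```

go(35, 152) -> go(152, 35) -> go(35, 12) -> go(12, 11) -> go(11, 1) -> go(1, 0) -> 1

Answer: 1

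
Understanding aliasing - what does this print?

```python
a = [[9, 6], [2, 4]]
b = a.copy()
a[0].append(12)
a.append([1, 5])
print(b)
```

Key concept: shallow copy with nested lists.
Step by step:
`a = [[9, 6], [2, 4]]` → a = [[9, 6], [2, 4]]
`b = a.copy()` → b = [[9, 6], [2, 4]]
`a[0].append(12)` → a = [[9, 6, 12], [2, 4]]; b = [[9, 6, 12], [2, 4]]
`a.append([1, 5])` → a = [[9, 6, 12], [2, 4], [1, 5]]
`print(b)` → prints [[9, 6, 12], [2, 4]]

Answer: [[9, 6, 12], [2, 4]]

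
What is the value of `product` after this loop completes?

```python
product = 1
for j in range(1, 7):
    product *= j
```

6! = 720
`product` takes the values: 1 → 2 → 6 → 24 → 120 → 720

Answer: 720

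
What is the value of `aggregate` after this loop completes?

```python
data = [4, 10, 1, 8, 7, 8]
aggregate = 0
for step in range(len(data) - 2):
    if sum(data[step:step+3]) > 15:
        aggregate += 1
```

Count windows with sum > 15
`aggregate` takes the values: 0 → 1 → 2 → 3

Answer: 3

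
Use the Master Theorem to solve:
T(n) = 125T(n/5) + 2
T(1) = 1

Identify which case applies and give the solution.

a=125, b=5, f(n)=2. log_5(125) = 3. Since c=0 < 3, Case 1 applies: T(n) = Θ(n^log_b(a)) = O(n^3).

Answer: O(n^3) - Case 1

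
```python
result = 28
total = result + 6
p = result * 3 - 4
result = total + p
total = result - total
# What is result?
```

Trace:
`result = 28` → result = 28
`total = result + 6` → total = 34
`p = result * 3 - 4` → p = 80
`result = total + p` → result = 114
`total = result - total` → total = 80
So result = 114

Answer: 114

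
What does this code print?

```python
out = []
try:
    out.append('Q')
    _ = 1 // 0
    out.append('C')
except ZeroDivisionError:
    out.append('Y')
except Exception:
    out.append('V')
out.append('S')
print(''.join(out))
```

Execution trace: 'Q' (try body) → 'Y' (except ZeroDivisionError) → 'S' (after the try/except). Output: QYS

Answer: QYS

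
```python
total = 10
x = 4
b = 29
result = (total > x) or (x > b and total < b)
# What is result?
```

Trace:
`total = 10` → total = 10
`x = 4` → x = 4
`b = 29` → b = 29
`result = (total > x) or (x > b and total < b)` → result = True
So result = True

Answer: True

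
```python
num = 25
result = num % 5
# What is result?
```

Trace:
`num = 25` → num = 25
`result = num % 5` → result = 0
So result = 0

Answer: 0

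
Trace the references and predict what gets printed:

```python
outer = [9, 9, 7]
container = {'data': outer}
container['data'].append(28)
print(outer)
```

Key concept: dict holds reference to list.
Step by step:
`outer = [9, 9, 7]` → outer = [9, 9, 7]
`container = {'data': outer}` → container = {'data': [9, 9, 7]}
`container['data'].append(28)` → outer = [9, 9, 7, 28]; container = {'data': [9, 9, 7, 28]}
`print(outer)` → prints [9, 9, 7, 28]

Answer: [9, 9, 7, 28]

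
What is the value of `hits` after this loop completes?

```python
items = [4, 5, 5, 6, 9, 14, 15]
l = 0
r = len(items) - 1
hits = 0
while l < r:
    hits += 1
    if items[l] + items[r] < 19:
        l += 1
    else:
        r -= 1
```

Steps to find pair summing to 19
`hits` takes the values: 0 → 1 → 2 → 3 → 4 → 5 → 6

Answer: 6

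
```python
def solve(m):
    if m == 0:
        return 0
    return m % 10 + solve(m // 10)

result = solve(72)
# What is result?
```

Sum of digits of 72: 2 + 7 = 9

Answer: 9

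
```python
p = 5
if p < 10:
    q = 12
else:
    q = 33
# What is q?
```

Trace:
`p = 5` → p = 5
`if p < 10: ...` → p < 10 is True → q = 12
So q = 12

Answer: 12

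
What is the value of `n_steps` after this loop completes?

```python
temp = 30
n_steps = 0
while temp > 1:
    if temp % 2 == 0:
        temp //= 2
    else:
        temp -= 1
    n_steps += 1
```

Steps to reduce 30 to 1
`n_steps` takes the values: 0 → 1 → 2 → 3 → 4 → 5 → 6 → 7

Answer: 7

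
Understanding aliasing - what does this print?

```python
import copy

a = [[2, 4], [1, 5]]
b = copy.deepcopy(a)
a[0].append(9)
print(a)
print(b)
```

Key concept: deep copy is fully independent.
Step by step:
`a = [[2, 4], [1, 5]]` → a = [[2, 4], [1, 5]]
`b = copy.deepcopy(a)` → b = [[2, 4], [1, 5]]
`a[0].append(9)` → a = [[2, 4, 9], [1, 5]]
`print(a)` → prints [[2, 4, 9], [1, 5]]
`print(b)` → prints [[2, 4], [1, 5]]

Answer:
[[2, 4, 9], [1, 5]]
[[2, 4], [1, 5]]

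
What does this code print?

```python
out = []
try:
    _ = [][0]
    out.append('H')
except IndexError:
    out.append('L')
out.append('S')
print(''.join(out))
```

Execution trace: 'L' (except IndexError) → 'S' (after the try/except). Output: LS

Answer: LS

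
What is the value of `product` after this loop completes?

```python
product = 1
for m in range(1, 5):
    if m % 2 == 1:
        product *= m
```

Product of odd numbers 1 to 4
`product` takes the values: 1 → 3

Answer: 3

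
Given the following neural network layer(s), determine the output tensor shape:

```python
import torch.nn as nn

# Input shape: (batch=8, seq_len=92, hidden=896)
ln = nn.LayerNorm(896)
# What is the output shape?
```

Input: (8, 92, 896) -> Output: (8, 92, 896)

Answer: (8, 92, 896)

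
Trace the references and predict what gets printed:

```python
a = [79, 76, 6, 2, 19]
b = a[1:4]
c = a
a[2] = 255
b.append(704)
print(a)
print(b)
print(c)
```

Key concept: slice vs alias.
Step by step:
`a = [79, 76, 6, 2, 19]` → a = [79, 76, 6, 2, 19]
`b = a[1:4]` → b = [76, 6, 2]
`c = a` → c = [79, 76, 6, 2, 19] (same object as a)
`a[2] = 255` → a = [79, 76, 255, 2, 19] (same object as c); c = [79, 76, 255, 2, 19] (same object as a)
`b.append(704)` → b = [76, 6, 2, 704]
`print(a)` → prints [79, 76, 255, 2, 19]
`print(b)` → prints [76, 6, 2, 704]
`print(c)` → prints [79, 76, 255, 2, 19]

Answer:
[79, 76, 255, 2, 19]
[76, 6, 2, 704]
[79, 76, 255, 2, 19]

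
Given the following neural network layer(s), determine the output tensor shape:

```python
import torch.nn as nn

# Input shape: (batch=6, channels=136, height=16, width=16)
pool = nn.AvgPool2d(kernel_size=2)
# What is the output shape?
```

Input: (6, 136, 16, 16) -> Output: (6, 136, 8, 8)

Answer: (6, 136, 8, 8)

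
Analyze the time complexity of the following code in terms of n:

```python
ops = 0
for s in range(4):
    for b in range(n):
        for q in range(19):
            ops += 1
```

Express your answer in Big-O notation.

Each loop level contributes: 1 × n × 1. Multiplying the contributions gives O(n).

Answer: O(n)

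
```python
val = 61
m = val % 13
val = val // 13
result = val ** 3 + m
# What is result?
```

Trace:
`val = 61` → val = 61
`m = val % 13` → m = 9
`val = val // 13` → val = 4
`result = val ** 3 + m` → result = 73
So result = 73

Answer: 73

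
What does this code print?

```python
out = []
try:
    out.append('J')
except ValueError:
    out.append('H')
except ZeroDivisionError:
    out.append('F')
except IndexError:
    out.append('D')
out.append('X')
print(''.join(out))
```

Execution trace: 'J' (try body, no exception) → 'X' (after the try/except). Output: JX

Answer: JX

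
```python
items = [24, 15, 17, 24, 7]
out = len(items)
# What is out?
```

Trace:
`items = [24, 15, 17, 24, 7]` → items = [24, 15, 17, 24, 7]
`out = len(items)` → out = 5
So out = 5

Answer: 5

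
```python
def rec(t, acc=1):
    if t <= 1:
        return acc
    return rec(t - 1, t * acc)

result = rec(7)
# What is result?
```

Accumulator trace (n, acc): (7, 1) -> (6, 7) -> (5, 42) -> (4, 210) -> (3, 840) -> (2, 2520) -> (1, 5040) -> return 5040

Answer: 5040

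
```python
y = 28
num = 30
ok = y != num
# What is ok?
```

Trace:
`y = 28` → y = 28
`num = 30` → num = 30
`ok = y != num` → ok = True
So ok = True

Answer: True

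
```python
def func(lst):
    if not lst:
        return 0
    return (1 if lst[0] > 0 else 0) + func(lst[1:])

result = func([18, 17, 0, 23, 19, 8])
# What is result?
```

Count of positive elements in [18, 17, 0, 23, 19, 8] = 5

Answer: 5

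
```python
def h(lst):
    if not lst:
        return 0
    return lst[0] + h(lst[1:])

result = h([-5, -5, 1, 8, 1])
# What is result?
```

(-5) + (-5) + 1 + 8 + 1 + 0 = 0

Answer: 0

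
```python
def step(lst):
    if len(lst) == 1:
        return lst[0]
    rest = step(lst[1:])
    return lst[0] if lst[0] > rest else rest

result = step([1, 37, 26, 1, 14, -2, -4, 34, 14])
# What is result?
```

Recursive max over [1, 37, 26, 1, 14, -2, -4, 34, 14] = 37

Answer: 37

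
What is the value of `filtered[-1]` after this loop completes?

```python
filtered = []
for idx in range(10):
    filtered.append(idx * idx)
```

Last element of squares 0 to 9
`filtered` takes the values: [] → [0] → [0, 1] → [0, 1, 4] → [0, 1, 4, 9] → [0, 1, 4, 9, 16] → [0, 1, 4, 9, 16, 25] → [0, 1, 4, 9, 16, 25, 36] → [0, 1, 4, 9, 16, 25, 36, 49] → [0, 1, 4, 9, 16, 25, 36, 49, 64] → [0, 1, 4, 9, 16, 25, 36, 49, 64, 81]
So `filtered[-1]` = 81

Answer: 81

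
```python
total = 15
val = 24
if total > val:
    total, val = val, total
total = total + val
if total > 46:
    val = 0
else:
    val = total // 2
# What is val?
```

Trace:
`total = 15` → total = 15
`val = 24` → val = 24
`if total > val: ...` → total > val is False → no variable changes
`total = total + val` → total = 39
`if total > 46: ...` → total > 46 is False, take else branch → val = 19
So val = 19

Answer: 19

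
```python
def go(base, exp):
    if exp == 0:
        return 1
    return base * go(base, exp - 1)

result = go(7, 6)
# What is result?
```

go(7, 6) = 7 * 7 * 7 * 7 * 7 * 7 = 117649

Answer: 117649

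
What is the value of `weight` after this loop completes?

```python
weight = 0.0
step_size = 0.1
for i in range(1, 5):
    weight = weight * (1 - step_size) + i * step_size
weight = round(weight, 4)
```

Moving average with lr=0.1
`weight` takes the values: 0.0 → 0.1 → 0.29 → 0.561 → 0.9049

Answer: 0.9049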